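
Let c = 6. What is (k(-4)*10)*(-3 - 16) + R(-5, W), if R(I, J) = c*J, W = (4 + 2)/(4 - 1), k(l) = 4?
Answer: -748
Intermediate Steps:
W = 2 (W = 6/3 = 6*(1/3) = 2)
R(I, J) = 6*J
(k(-4)*10)*(-3 - 16) + R(-5, W) = (4*10)*(-3 - 16) + 6*2 = 40*(-19) + 12 = -760 + 12 = -748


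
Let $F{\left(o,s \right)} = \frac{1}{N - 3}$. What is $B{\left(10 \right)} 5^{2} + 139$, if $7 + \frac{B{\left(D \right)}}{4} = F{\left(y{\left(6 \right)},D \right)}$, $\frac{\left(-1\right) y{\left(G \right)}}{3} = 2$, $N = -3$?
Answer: $- \frac{1733}{3} \approx -577.67$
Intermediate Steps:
$y{\left(G \right)} = -6$ ($y{\left(G \right)} = \left(-3\right) 2 = -6$)
$F{\left(o,s \right)} = - \frac{1}{6}$ ($F{\left(o,s \right)} = \frac{1}{-3 - 3} = \frac{1}{-6} = - \frac{1}{6}$)
$B{\left(D \right)} = - \frac{86}{3}$ ($B{\left(D \right)} = -28 + 4 \left(- \frac{1}{6}\right) = -28 - \frac{2}{3} = - \frac{86}{3}$)
$B{\left(10 \right)} 5^{2} + 139 = - \frac{86 \cdot 5^{2}}{3} + 139 = \left(- \frac{86}{3}\right) 25 + 139 = - \frac{2150}{3} + 139 = - \frac{1733}{3}$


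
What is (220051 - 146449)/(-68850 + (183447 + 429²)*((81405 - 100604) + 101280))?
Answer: 4089/1675761871 ≈ 2.4401e-6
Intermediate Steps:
(220051 - 146449)/(-68850 + (183447 + 429²)*((81405 - 100604) + 101280)) = 73602/(-68850 + (183447 + 184041)*(-19199 + 101280)) = 73602/(-68850 + 367488*82081) = 73602/(-68850 + 30163782528) = 73602/30163713678 = 73602*(1/30163713678) = 4089/1675761871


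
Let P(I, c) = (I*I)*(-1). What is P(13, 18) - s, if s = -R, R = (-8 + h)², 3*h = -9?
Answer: -48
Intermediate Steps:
h = -3 (h = (⅓)*(-9) = -3)
P(I, c) = -I² (P(I, c) = I²*(-1) = -I²)
R = 121 (R = (-8 - 3)² = (-11)² = 121)
s = -121 (s = -1*121 = -121)
P(13, 18) - s = -1*13² - 1*(-121) = -1*169 + 121 = -169 + 121 = -48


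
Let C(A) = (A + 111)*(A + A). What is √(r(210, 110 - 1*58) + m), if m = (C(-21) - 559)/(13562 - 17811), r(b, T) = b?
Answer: √3809776621/4249 ≈ 14.527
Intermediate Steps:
C(A) = 2*A*(111 + A) (C(A) = (111 + A)*(2*A) = 2*A*(111 + A))
m = 4339/4249 (m = (2*(-21)*(111 - 21) - 559)/(13562 - 17811) = (2*(-21)*90 - 559)/(-4249) = (-3780 - 559)*(-1/4249) = -4339*(-1/4249) = 4339/4249 ≈ 1.0212)
√(r(210, 110 - 1*58) + m) = √(210 + 4339/4249) = √(896629/4249) = √3809776621/4249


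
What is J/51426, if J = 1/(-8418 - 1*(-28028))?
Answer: 1/1008463860 ≈ 9.9161e-10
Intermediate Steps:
J = 1/19610 (J = 1/(-8418 + 28028) = 1/19610 ≈ 5.0994e-5)
J/51426 = (1/19610)/51426 = (1/19610)*(1/51426) = 1/1008463860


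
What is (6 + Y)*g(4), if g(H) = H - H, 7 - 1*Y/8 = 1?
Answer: 0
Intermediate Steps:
Y = 48 (Y = 56 - 8*1 = 56 - 8 = 48)
g(H) = 0
(6 + Y)*g(4) = (6 + 48)*0 = 54*0 = 0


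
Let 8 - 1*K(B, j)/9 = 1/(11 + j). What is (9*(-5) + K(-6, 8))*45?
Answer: 22680/19 ≈ 1193.7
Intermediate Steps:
K(B, j) = 72 - 9/(11 + j)
(9*(-5) + K(-6, 8))*45 = (9*(-5) + 9*(87 + 8*8)/(11 + 8))*45 = (-45 + 9*(87 + 64)/19)*45 = (-45 + 9*(1/19)*151)*45 = (-45 + 1359/19)*45 = (504/19)*45 = 22680/19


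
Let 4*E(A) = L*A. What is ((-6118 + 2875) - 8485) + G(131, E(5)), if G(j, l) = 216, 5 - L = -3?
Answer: -11512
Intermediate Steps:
L = 8 (L = 5 - 1*(-3) = 5 + 3 = 8)
E(A) = 2*A (E(A) = (8*A)/4 = 2*A)
((-6118 + 2875) - 8485) + G(131, E(5)) = ((-6118 + 2875) - 8485) + 216 = (-3243 - 8485) + 216 = -11728 + 216 = -11512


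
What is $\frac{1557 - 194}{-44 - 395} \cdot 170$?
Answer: $- \frac{231710}{439} \approx -527.81$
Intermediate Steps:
$\frac{1557 - 194}{-44 - 395} \cdot 170 = \frac{1363}{-439} \cdot 170 = 1363 \left(- \frac{1}{439}\right) 170 = \left(- \frac{1363}{439}\right) 170 = - \frac{231710}{439}$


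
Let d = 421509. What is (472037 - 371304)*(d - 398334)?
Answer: 2334487275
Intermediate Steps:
(472037 - 371304)*(d - 398334) = (472037 - 371304)*(421509 - 398334) = 100733*23175 = 2334487275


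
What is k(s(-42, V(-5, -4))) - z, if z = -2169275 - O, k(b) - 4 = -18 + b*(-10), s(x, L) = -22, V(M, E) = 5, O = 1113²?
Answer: 3408250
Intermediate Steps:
O = 1238769
k(b) = -14 - 10*b (k(b) = 4 + (-18 + b*(-10)) = 4 + (-18 - 10*b) = -14 - 10*b)
z = -3408044 (z = -2169275 - 1*1238769 = -2169275 - 1238769 = -3408044)
k(s(-42, V(-5, -4))) - z = (-14 - 10*(-22)) - 1*(-3408044) = (-14 + 220) + 3408044 = 206 + 3408044 = 3408250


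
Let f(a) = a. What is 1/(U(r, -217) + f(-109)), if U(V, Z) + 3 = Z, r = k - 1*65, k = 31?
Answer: -1/329 ≈ -0.0030395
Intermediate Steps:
r = -34 (r = 31 - 1*65 = 31 - 65 = -34)
U(V, Z) = -3 + Z
1/(U(r, -217) + f(-109)) = 1/((-3 - 217) - 109) = 1/(-220 - 109) = 1/(-329) = -1/329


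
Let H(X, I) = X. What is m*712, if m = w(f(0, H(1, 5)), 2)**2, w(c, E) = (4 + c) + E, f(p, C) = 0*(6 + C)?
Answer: 25632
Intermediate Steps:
f(p, C) = 0
w(c, E) = 4 + E + c
m = 36 (m = (4 + 2 + 0)**2 = 6**2 = 36)
m*712 = 36*712 = 25632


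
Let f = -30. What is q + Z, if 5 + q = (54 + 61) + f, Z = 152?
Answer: 232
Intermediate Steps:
q = 80 (q = -5 + ((54 + 61) - 30) = -5 + (115 - 30) = -5 + 85 = 80)
q + Z = 80 + 152 = 232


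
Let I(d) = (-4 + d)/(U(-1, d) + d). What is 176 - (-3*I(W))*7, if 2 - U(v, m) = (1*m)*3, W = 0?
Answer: 134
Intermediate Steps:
U(v, m) = 2 - 3*m (U(v, m) = 2 - 1*m*3 = 2 - m*3 = 2 - 3*m)
I(d) = (-4 + d)/(2 - 2*d) (I(d) = (-4 + d)/((2 - 3*d) + d) = (-4 + d)/(2 - 2*d))
176 - (-3*I(W))*7 = 176 - (-3*(4 - 1*0)/(2*(-1 + 0)))*7 = 176 - (-3*(4 + 0)/(2*(-1)))*7 = 176 - (-3*(-1)*4/2)*7 = 176 - (-3*(-2))*7 = 176 - 6*7 = 176 - 1*42 = 176 - 42 = 134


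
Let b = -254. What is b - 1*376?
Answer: -630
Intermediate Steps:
b - 1*376 = -254 - 1*376 = -254 - 376 = -630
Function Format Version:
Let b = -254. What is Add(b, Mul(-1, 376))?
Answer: -630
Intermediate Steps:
Add(b, Mul(-1, 376)) = Add(-254, Mul(-1, 376)) = Add(-254, -376) = -630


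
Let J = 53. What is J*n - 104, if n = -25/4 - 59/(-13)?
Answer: -10125/52 ≈ -194.71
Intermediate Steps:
n = -89/52 (n = -25*¼ - 59*(-1/13) = -25/4 + 59/13 = -89/52 ≈ -1.7115)
J*n - 104 = 53*(-89/52) - 104 = -4717/52 - 104 = -10125/52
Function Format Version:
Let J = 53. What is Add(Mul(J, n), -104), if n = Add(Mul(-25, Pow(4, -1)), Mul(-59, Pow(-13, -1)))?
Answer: Rational(-10125, 52) ≈ -194.71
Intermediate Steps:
n = Rational(-89, 52) (n = Add(Mul(-25, Rational(1, 4)), Mul(-59, Rational(-1, 13))) = Add(Rational(-25, 4), Rational(59, 13)) = Rational(-89, 52) ≈ -1.7115)
Add(Mul(J, n), -104) = Add(Mul(53, Rational(-89, 52)), -104) = Add(Rational(-4717, 52), -104) = Rational(-10125, 52)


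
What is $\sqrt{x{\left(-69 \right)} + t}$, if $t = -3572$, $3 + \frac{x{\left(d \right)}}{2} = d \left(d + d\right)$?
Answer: $\sqrt{15466} \approx 124.36$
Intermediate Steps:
$x{\left(d \right)} = -6 + 4 d^{2}$ ($x{\left(d \right)} = -6 + 2 d \left(d + d\right) = -6 + 2 d 2 d = -6 + 2 \cdot 2 d^{2} = -6 + 4 d^{2}$)
$\sqrt{x{\left(-69 \right)} + t} = \sqrt{\left(-6 + 4 \left(-69\right)^{2}\right) - 3572} = \sqrt{\left(-6 + 4 \cdot 4761\right) - 3572} = \sqrt{\left(-6 + 19044\right) - 3572} = \sqrt{19038 - 3572} = \sqrt{15466}$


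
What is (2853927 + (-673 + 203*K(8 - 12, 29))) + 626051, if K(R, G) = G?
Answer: 3485192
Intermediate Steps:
(2853927 + (-673 + 203*K(8 - 12, 29))) + 626051 = (2853927 + (-673 + 203*29)) + 626051 = (2853927 + (-673 + 5887)) + 626051 = (2853927 + 5214) + 626051 = 2859141 + 626051 = 3485192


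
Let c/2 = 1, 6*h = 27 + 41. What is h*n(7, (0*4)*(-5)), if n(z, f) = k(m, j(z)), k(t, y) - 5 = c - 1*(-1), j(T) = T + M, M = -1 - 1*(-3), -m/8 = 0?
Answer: 272/3 ≈ 90.667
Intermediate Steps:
m = 0 (m = -8*0 = 0)
h = 34/3 (h = (27 + 41)/6 = (⅙)*68 = 34/3 ≈ 11.333)
c = 2 (c = 2*1 = 2)
M = 2 (M = -1 + 3 = 2)
j(T) = 2 + T (j(T) = T + 2 = 2 + T)
k(t, y) = 8 (k(t, y) = 5 + (2 - 1*(-1)) = 5 + (2 + 1) = 5 + 3 = 8)
n(z, f) = 8
h*n(7, (0*4)*(-5)) = (34/3)*8 = 272/3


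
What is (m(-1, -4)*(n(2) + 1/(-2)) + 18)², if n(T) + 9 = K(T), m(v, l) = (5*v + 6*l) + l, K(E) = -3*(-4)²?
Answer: 14676561/4 ≈ 3.6691e+6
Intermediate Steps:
K(E) = -48 (K(E) = -3*16 = -48)
m(v, l) = 5*v + 7*l
n(T) = -57 (n(T) = -9 - 48 = -57)
(m(-1, -4)*(n(2) + 1/(-2)) + 18)² = ((5*(-1) + 7*(-4))*(-57 + 1/(-2)) + 18)² = ((-5 - 28)*(-57 - ½) + 18)² = (-33*(-115/2) + 18)² = (3795/2 + 18)² = (3831/2)² = 14676561/4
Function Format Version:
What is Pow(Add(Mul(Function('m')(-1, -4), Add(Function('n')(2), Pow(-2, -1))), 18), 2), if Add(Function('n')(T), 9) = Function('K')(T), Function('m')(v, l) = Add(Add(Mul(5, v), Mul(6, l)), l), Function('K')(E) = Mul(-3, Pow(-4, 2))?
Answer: Rational(14676561, 4) ≈ 3.6691e+6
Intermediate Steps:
Function('K')(E) = -48 (Function('K')(E) = Mul(-3, 16) = -48)
Function('m')(v, l) = Add(Mul(5, v), Mul(7, l))
Function('n')(T) = -57 (Function('n')(T) = Add(-9, -48) = -57)
Pow(Add(Mul(Function('m')(-1, -4), Add(Function('n')(2), Pow(-2, -1))), 18), 2) = Pow(Add(Mul(Add(Mul(5, -1), Mul(7, -4)), Add(-57, Pow(-2, -1))), 18), 2) = Pow(Add(Mul(Add(-5, -28), Add(-57, Rational(-1, 2))), 18), 2) = Pow(Add(Mul(-33, Rational(-115, 2)), 18), 2) = Pow(Add(Rational(3795, 2), 18), 2) = Pow(Rational(3831, 2), 2) = Rational(14676561, 4)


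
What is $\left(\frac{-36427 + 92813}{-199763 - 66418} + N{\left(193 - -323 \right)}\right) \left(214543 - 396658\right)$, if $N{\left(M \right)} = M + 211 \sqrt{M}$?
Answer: $- \frac{8334372172050}{88727} - 76852530 \sqrt{129} \approx -9.6681 \cdot 10^{8}$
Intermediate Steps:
$\left(\frac{-36427 + 92813}{-199763 - 66418} + N{\left(193 - -323 \right)}\right) \left(214543 - 396658\right) = \left(\frac{-36427 + 92813}{-199763 - 66418} + \left(\left(193 - -323\right) + 211 \sqrt{193 - -323}\right)\right) \left(214543 - 396658\right) = \left(\frac{56386}{-266181} + \left(\left(193 + 323\right) + 211 \sqrt{193 + 323}\right)\right) \left(-182115\right) = \left(56386 \left(- \frac{1}{266181}\right) + \left(516 + 211 \sqrt{516}\right)\right) \left(-182115\right) = \left(- \frac{56386}{266181} + \left(516 + 211 \cdot 2 \sqrt{129}\right)\right) \left(-182115\right) = \left(- \frac{56386}{266181} + \left(516 + 422 \sqrt{129}\right)\right) \left(-182115\right) = \left(\frac{137293010}{266181} + 422 \sqrt{129}\right) \left(-182115\right) = - \frac{8334372172050}{88727} - 76852530 \sqrt{129}$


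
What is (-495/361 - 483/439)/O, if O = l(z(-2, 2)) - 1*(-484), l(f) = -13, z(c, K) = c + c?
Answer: -130556/24881203 ≈ -0.0052472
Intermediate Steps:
z(c, K) = 2*c
O = 471 (O = -13 - 1*(-484) = -13 + 484 = 471)
(-495/361 - 483/439)/O = (-495/361 - 483/439)/471 = (-495*1/361 - 483*1/439)*(1/471) = (-495/361 - 483/439)*(1/471) = -391668/158479*1/471 = -130556/24881203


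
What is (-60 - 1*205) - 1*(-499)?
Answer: 234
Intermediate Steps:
(-60 - 1*205) - 1*(-499) = (-60 - 205) + 499 = -265 + 499 = 234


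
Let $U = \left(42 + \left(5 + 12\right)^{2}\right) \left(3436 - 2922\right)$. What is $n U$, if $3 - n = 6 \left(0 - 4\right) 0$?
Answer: $510402$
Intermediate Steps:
$U = 170134$ ($U = \left(42 + 17^{2}\right) 514 = \left(42 + 289\right) 514 = 331 \cdot 514 = 170134$)
$n = 3$ ($n = 3 - 6 \left(0 - 4\right) 0 = 3 - 6 \left(-4\right) 0 = 3 - \left(-24\right) 0 = 3 - 0 = 3 + 0 = 3$)
$n U = 3 \cdot 170134 = 510402$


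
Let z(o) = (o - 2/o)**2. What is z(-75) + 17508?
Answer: 130100629/5625 ≈ 23129.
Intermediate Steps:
z(-75) + 17508 = (-2 + (-75)**2)**2/(-75)**2 + 17508 = (-2 + 5625)**2/5625 + 17508 = (1/5625)*5623**2 + 17508 = (1/5625)*31618129 + 17508 = 31618129/5625 + 17508 = 130100629/5625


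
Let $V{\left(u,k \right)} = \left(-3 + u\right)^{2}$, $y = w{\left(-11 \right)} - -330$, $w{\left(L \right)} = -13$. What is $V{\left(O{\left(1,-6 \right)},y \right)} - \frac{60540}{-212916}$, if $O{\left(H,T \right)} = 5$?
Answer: $\frac{76017}{17743} \approx 4.2843$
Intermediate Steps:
$y = 317$ ($y = -13 - -330 = -13 + 330 = 317$)
$V{\left(O{\left(1,-6 \right)},y \right)} - \frac{60540}{-212916} = \left(-3 + 5\right)^{2} - \frac{60540}{-212916} = 2^{2} - - \frac{5045}{17743} = 4 + \frac{5045}{17743} = \frac{76017}{17743}$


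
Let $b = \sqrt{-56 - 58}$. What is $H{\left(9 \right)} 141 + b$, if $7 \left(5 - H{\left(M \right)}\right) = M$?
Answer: $\frac{3666}{7} + i \sqrt{114} \approx 523.71 + 10.677 i$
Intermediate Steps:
$b = i \sqrt{114}$ ($b = \sqrt{-114} = i \sqrt{114} \approx 10.677 i$)
$H{\left(M \right)} = 5 - \frac{M}{7}$
$H{\left(9 \right)} 141 + b = \left(5 - \frac{9}{7}\right) 141 + i \sqrt{114} = \frac{26}{7} \cdot 141 + i \sqrt{114} = \frac{3666}{7} + i \sqrt{114}$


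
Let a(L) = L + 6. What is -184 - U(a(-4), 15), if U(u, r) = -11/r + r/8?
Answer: -22217/120 ≈ -185.14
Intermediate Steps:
a(L) = 6 + L
U(u, r) = -11/r + r/8 (U(u, r) = -11/r + r*(⅛) = -11/r + r/8)
-184 - U(a(-4), 15) = -184 - (-11/15 + (⅛)*15) = -184 - (-11*1/15 + 15/8) = -184 - (-11/15 + 15/8) = -184 - 1*137/120 = -184 - 137/120 = -22217/120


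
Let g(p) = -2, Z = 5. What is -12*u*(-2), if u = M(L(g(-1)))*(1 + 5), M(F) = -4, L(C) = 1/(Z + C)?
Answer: -576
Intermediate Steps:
L(C) = 1/(5 + C)
u = -24 (u = -4*(1 + 5) = -4*6 = -24)
-12*u*(-2) = -12*(-24)*(-2) = 288*(-2) = -576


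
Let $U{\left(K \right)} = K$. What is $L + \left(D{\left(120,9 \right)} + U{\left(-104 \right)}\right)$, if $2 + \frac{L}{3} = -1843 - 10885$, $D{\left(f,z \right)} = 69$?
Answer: $-38225$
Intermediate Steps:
$L = -38190$ ($L = -6 + 3 \left(-1843 - 10885\right) = -6 + 3 \left(-12728\right) = -6 - 38184 = -38190$)
$L + \left(D{\left(120,9 \right)} + U{\left(-104 \right)}\right) = -38190 + \left(69 - 104\right) = -38190 - 35 = -38225$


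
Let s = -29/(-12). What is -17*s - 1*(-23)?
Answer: -217/12 ≈ -18.083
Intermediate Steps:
s = 29/12 (s = -29*(-1/12) = 29/12 ≈ 2.4167)
-17*s - 1*(-23) = -17*29/12 - 1*(-23) = -493/12 + 23 = -217/12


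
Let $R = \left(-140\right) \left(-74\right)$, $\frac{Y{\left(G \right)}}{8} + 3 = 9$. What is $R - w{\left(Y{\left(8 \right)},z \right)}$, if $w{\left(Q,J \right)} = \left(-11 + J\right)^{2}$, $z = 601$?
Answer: $-337740$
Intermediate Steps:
$Y{\left(G \right)} = 48$ ($Y{\left(G \right)} = -24 + 8 \cdot 9 = -24 + 72 = 48$)
$R = 10360$
$R - w{\left(Y{\left(8 \right)},z \right)} = 10360 - \left(-11 + 601\right)^{2} = 10360 - 590^{2} = 10360 - 348100 = -337740$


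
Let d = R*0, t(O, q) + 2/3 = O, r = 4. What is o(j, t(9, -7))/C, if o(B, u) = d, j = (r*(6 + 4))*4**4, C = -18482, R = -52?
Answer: 0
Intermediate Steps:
t(O, q) = -2/3 + O
d = 0 (d = -52*0 = 0)
j = 10240 (j = (4*(6 + 4))*4**4 = (4*10)*256 = 40*256 = 10240)
o(B, u) = 0
o(j, t(9, -7))/C = 0/(-18482) = 0*(-1/18482) = 0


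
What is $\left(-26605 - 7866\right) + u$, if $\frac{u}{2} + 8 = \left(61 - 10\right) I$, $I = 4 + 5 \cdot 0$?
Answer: $-34079$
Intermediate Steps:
$I = 4$ ($I = 4 + 0 = 4$)
$u = 392$ ($u = -16 + 2 \left(61 - 10\right) 4 = -16 + 2 \cdot 51 \cdot 4 = -16 + 2 \cdot 204 = -16 + 408 = 392$)
$\left(-26605 - 7866\right) + u = \left(-26605 - 7866\right) + 392 = -34471 + 392 = -34079$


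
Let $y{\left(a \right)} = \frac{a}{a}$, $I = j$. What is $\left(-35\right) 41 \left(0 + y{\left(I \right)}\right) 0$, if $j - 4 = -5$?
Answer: $0$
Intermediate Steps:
$j = -1$ ($j = 4 - 5 = -1$)
$I = -1$
$y{\left(a \right)} = 1$
$\left(-35\right) 41 \left(0 + y{\left(I \right)}\right) 0 = \left(-35\right) 41 \left(0 + 1\right) 0 = - 1435 \cdot 1 \cdot 0 = \left(-1435\right) 0 = 0$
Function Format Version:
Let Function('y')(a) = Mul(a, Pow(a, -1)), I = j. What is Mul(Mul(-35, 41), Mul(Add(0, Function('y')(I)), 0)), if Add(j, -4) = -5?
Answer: 0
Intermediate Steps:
j = -1 (j = Add(4, -5) = -1)
I = -1
Function('y')(a) = 1
Mul(Mul(-35, 41), Mul(Add(0, Function('y')(I)), 0)) = Mul(Mul(-35, 41), Mul(Add(0, 1), 0)) = Mul(-1435, Mul(1, 0)) = Mul(-1435, 0) = 0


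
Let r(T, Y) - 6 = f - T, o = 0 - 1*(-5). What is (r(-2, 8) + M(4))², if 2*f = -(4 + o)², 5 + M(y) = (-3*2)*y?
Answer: 15129/4 ≈ 3782.3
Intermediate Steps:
M(y) = -5 - 6*y (M(y) = -5 + (-3*2)*y = -5 - 6*y)
o = 5 (o = 0 + 5 = 5)
f = -81/2 (f = (-(4 + 5)²)/2 = (-1*9²)/2 = (-1*81)/2 = (½)*(-81) = -81/2 ≈ -40.500)
r(T, Y) = -69/2 - T (r(T, Y) = 6 + (-81/2 - T) = -69/2 - T)
(r(-2, 8) + M(4))² = ((-69/2 - 1*(-2)) + (-5 - 6*4))² = ((-69/2 + 2) + (-5 - 24))² = (-65/2 - 29)² = (-123/2)² = 15129/4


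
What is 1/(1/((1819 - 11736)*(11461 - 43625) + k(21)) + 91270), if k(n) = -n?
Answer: 318970367/29112425396091 ≈ 1.0957e-5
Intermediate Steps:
1/(1/((1819 - 11736)*(11461 - 43625) + k(21)) + 91270) = 1/(1/((1819 - 11736)*(11461 - 43625) - 1*21) + 91270) = 1/(1/(-9917*(-32164) - 21) + 91270) = 1/(1/(318970388 - 21) + 91270) = 1/(1/318970367 + 91270) = 1/(29112425396091/318970367) = 318970367/29112425396091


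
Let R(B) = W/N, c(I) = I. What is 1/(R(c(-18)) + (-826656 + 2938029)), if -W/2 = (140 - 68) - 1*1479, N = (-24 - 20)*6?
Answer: 44/92899943 ≈ 4.7363e-7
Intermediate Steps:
N = -264 (N = -44*6 = -264)
W = 2814 (W = -2*((140 - 68) - 1*1479) = -2*(72 - 1479) = -2*(-1407) = 2814)
R(B) = -469/44 (R(B) = 2814/(-264) = 2814*(-1/264) = -469/44)
1/(R(c(-18)) + (-826656 + 2938029)) = 1/(-469/44 + (-826656 + 2938029)) = 1/(-469/44 + 2111373) = 1/(92899943/44) = 44/92899943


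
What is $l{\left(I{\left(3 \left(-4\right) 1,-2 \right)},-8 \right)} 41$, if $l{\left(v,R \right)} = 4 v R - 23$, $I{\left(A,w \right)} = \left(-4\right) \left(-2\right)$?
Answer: $-11439$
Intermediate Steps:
$I{\left(A,w \right)} = 8$
$l{\left(v,R \right)} = -23 + 4 R v$ ($l{\left(v,R \right)} = 4 R v - 23 = -23 + 4 R v$)
$l{\left(I{\left(3 \left(-4\right) 1,-2 \right)},-8 \right)} 41 = \left(-23 + 4 \left(-8\right) 8\right) 41 = \left(-23 - 256\right) 41 = \left(-279\right) 41 = -11439$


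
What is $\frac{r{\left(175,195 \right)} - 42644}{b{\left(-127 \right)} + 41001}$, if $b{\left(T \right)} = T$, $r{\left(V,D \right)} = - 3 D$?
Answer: $- \frac{43229}{40874} \approx -1.0576$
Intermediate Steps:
$\frac{r{\left(175,195 \right)} - 42644}{b{\left(-127 \right)} + 41001} = \frac{\left(-3\right) 195 - 42644}{-127 + 41001} = \frac{-585 - 42644}{40874} = \left(-43229\right) \frac{1}{40874} = - \frac{43229}{40874}$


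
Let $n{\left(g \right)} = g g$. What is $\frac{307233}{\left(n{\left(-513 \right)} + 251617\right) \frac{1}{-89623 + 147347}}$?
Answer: $\frac{8867358846}{257393} \approx 34451.0$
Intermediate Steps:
$n{\left(g \right)} = g^{2}$
$\frac{307233}{\left(n{\left(-513 \right)} + 251617\right) \frac{1}{-89623 + 147347}} = \frac{307233}{\left(\left(-513\right)^{2} + 251617\right) \frac{1}{-89623 + 147347}} = \frac{307233}{\left(263169 + 251617\right) \frac{1}{57724}} = \frac{307233}{514786 \cdot \frac{1}{57724}} = \frac{307233}{\frac{257393}{28862}} = 307233 \cdot \frac{28862}{257393} = \frac{8867358846}{257393}$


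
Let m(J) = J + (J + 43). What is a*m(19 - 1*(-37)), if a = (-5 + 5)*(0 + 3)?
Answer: 0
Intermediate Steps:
a = 0 (a = 0*3 = 0)
m(J) = 43 + 2*J (m(J) = J + (43 + J) = 43 + 2*J)
a*m(19 - 1*(-37)) = 0*(43 + 2*(19 - 1*(-37))) = 0*(43 + 2*(19 + 37)) = 0*(43 + 2*56) = 0*(43 + 112) = 0*155 = 0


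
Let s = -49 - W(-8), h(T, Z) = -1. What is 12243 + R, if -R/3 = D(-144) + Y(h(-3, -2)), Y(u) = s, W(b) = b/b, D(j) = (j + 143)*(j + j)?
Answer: 11529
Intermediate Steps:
D(j) = 2*j*(143 + j) (D(j) = (143 + j)*(2*j) = 2*j*(143 + j))
W(b) = 1
s = -50 (s = -49 - 1*1 = -49 - 1 = -50)
Y(u) = -50
R = -714 (R = -3*(2*(-144)*(143 - 144) - 50) = -3*(2*(-144)*(-1) - 50) = -3*(288 - 50) = -3*238 = -714)
12243 + R = 12243 - 714 = 11529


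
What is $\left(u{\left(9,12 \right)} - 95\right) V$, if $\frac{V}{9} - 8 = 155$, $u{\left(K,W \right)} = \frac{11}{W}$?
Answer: $- \frac{552081}{4} \approx -1.3802 \cdot 10^{5}$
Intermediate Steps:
$V = 1467$ ($V = 72 + 9 \cdot 155 = 72 + 1395 = 1467$)
$\left(u{\left(9,12 \right)} - 95\right) V = \left(\frac{11}{12} - 95\right) 1467 = \left(- \frac{1129}{12}\right) 1467 = - \frac{552081}{4}$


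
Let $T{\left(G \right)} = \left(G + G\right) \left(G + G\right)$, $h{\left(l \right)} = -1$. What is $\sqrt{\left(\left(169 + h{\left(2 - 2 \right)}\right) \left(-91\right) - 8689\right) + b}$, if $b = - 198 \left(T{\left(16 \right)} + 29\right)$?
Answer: $i \sqrt{232471} \approx 482.15 i$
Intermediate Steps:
$T{\left(G \right)} = 4 G^{2}$ ($T{\left(G \right)} = 2 G 2 G = 4 G^{2}$)
$b = -208494$ ($b = - 198 \left(4 \cdot 16^{2} + 29\right) = - 198 \left(4 \cdot 256 + 29\right) = - 198 \left(1024 + 29\right) = \left(-198\right) 1053 = -208494$)
$\sqrt{\left(\left(169 + h{\left(2 - 2 \right)}\right) \left(-91\right) - 8689\right) + b} = \sqrt{\left(\left(169 - 1\right) \left(-91\right) - 8689\right) - 208494} = \sqrt{\left(168 \left(-91\right) - 8689\right) - 208494} = \sqrt{\left(-15288 - 8689\right) - 208494} = \sqrt{-23977 - 208494} = \sqrt{-232471} = i \sqrt{232471}$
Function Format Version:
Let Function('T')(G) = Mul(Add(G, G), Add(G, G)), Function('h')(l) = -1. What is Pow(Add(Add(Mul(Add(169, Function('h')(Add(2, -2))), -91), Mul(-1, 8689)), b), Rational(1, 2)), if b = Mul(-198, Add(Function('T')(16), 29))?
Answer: Mul(I, Pow(232471, Rational(1, 2))) ≈ Mul(482.15, I)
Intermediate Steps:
Function('T')(G) = Mul(4, Pow(G, 2)) (Function('T')(G) = Mul(Mul(2, G), Mul(2, G)) = Mul(4, Pow(G, 2)))
b = -208494 (b = Mul(-198, Add(Mul(4, Pow(16, 2)), 29)) = Mul(-198, Add(Mul(4, 256), 29)) = Mul(-198, Add(1024, 29)) = Mul(-198, 1053) = -208494)
Pow(Add(Add(Mul(Add(169, Function('h')(Add(2, -2))), -91), Mul(-1, 8689)), b), Rational(1, 2)) = Pow(Add(Add(Mul(Add(169, -1), -91), Mul(-1, 8689)), -208494), Rational(1, 2)) = Pow(Add(Add(Mul(168, -91), -8689), -208494), Rational(1, 2)) = Pow(Add(Add(-15288, -8689), -208494), Rational(1, 2)) = Pow(Add(-23977, -208494), Rational(1, 2)) = Pow(-232471, Rational(1, 2)) = Mul(I, Pow(232471, Rational(1, 2)))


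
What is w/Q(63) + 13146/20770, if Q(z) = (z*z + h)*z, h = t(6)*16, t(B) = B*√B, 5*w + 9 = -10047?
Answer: 3772774607/6037787075 + 107264*√6/549418275 ≈ 0.62534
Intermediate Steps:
w = -10056/5 (w = -9/5 + (⅕)*(-10047) = -9/5 - 10047/5 = -10056/5 ≈ -2011.2)
t(B) = B^(3/2)
h = 96*√6 (h = 6^(3/2)*16 = (6*√6)*16 = 96*√6 ≈ 235.15)
Q(z) = z*(z² + 96*√6) (Q(z) = (z*z + 96*√6)*z = (z² + 96*√6)*z = z*(z² + 96*√6))
w/Q(63) + 13146/20770 = -10056*1/(63*(63² + 96*√6))/5 + 13146/20770 = -10056*1/(63*(3969 + 96*√6))/5 + 13146*(1/20770) = -10056/(5*(250047 + 6048*√6)) + 6573/10385 = 6573/10385 - 10056/(5*(250047 + 6048*√6))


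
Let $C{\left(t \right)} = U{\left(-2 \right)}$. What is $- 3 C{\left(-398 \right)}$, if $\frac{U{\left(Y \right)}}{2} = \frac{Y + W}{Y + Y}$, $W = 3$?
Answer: $\frac{3}{2} \approx 1.5$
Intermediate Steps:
$U{\left(Y \right)} = \frac{3 + Y}{Y}$ ($U{\left(Y \right)} = 2 \frac{Y + 3}{Y + Y} = 2 \frac{3 + Y}{2 Y} = \frac{3 + Y}{Y}$)
$C{\left(t \right)} = - \frac{1}{2}$ ($C{\left(t \right)} = \frac{3 - 2}{-2} = \left(- \frac{1}{2}\right) 1 = - \frac{1}{2}$)
$- 3 C{\left(-398 \right)} = \left(-3\right) \left(- \frac{1}{2}\right) = \frac{3}{2}$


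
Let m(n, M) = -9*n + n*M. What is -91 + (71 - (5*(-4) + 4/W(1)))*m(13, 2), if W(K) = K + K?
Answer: -8190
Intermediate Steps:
W(K) = 2*K
m(n, M) = -9*n + M*n
-91 + (71 - (5*(-4) + 4/W(1)))*m(13, 2) = -91 + (71 - (5*(-4) + 4/((2*1))))*(13*(-9 + 2)) = -91 + (71 - (-20 + 4/2))*(13*(-7)) = -91 + (71 - (-20 + 4*(½)))*(-91) = -91 + (71 - (-20 + 2))*(-91) = -91 + (71 - 1*(-18))*(-91) = -91 + (71 + 18)*(-91) = -91 + 89*(-91) = -91 - 8099 = -8190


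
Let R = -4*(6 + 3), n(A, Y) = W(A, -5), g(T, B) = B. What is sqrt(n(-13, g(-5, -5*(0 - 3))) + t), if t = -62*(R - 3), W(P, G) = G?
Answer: sqrt(2413) ≈ 49.122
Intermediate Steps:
n(A, Y) = -5
R = -36 (R = -4*9 = -36)
t = 2418 (t = -62*(-36 - 3) = -62*(-39) = 2418)
sqrt(n(-13, g(-5, -5*(0 - 3))) + t) = sqrt(-5 + 2418) = sqrt(2413)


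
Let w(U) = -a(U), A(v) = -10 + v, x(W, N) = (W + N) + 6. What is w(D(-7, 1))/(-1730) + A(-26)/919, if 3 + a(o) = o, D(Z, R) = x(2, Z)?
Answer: -32059/794935 ≈ -0.040329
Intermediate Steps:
x(W, N) = 6 + N + W (x(W, N) = (N + W) + 6 = 6 + N + W)
D(Z, R) = 8 + Z (D(Z, R) = 6 + Z + 2 = 8 + Z)
a(o) = -3 + o
w(U) = 3 - U (w(U) = -(-3 + U) = 3 - U)
w(D(-7, 1))/(-1730) + A(-26)/919 = (3 - (8 - 7))/(-1730) + (-10 - 26)/919 = (3 - 1*1)*(-1/1730) - 36*1/919 = (3 - 1)*(-1/1730) - 36/919 = 2*(-1/1730) - 36/919 = -1/865 - 36/919 = -32059/794935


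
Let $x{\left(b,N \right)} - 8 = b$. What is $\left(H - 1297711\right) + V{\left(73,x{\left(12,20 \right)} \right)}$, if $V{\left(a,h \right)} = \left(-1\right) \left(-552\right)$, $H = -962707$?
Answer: $-2259866$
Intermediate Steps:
$x{\left(b,N \right)} = 8 + b$
$V{\left(a,h \right)} = 552$
$\left(H - 1297711\right) + V{\left(73,x{\left(12,20 \right)} \right)} = \left(-962707 - 1297711\right) + 552 = -2260418 + 552 = -2259866$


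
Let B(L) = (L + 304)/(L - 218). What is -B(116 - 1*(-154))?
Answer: -287/26 ≈ -11.038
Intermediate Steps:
B(L) = (304 + L)/(-218 + L)
-B(116 - 1*(-154)) = -(304 + (116 - 1*(-154)))/(-218 + (116 - 1*(-154))) = -(304 + (116 + 154))/(-218 + (116 + 154)) = -(304 + 270)/(-218 + 270) = -574/52 = -1*287/26 = -287/26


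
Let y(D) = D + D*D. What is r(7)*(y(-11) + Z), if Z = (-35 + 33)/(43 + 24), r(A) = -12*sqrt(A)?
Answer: -88416*sqrt(7)/67 ≈ -3491.4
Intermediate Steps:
y(D) = D + D**2
Z = -2/67 ≈ -0.029851
r(7)*(y(-11) + Z) = (-12*sqrt(7))*(-11*(1 - 11) - 2/67) = (-12*sqrt(7))*(-11*(-10) - 2/67) = (-12*sqrt(7))*(110 - 2/67) = -12*sqrt(7)*(7368/67) = -88416*sqrt(7)/67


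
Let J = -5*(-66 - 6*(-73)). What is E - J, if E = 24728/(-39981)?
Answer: 74339932/39981 ≈ 1859.4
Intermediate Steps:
J = -1860 (J = -5*(-66 + 438) = -5*372 = -1860)
E = -24728/39981 (E = 24728*(-1/39981) = -24728/39981 ≈ -0.61849)
E - J = -24728/39981 - 1*(-1860) = -24728/39981 + 1860 = 74339932/39981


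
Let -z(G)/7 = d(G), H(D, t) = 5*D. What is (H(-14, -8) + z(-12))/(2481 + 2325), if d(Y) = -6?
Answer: -14/2403 ≈ -0.0058260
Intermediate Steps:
z(G) = 42 (z(G) = -7*(-6) = 42)
(H(-14, -8) + z(-12))/(2481 + 2325) = (5*(-14) + 42)/(2481 + 2325) = (-70 + 42)/4806 = -28*1/4806 = -14/2403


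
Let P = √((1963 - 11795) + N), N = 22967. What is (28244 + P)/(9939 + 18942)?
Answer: 28244/28881 + √13135/28881 ≈ 0.98191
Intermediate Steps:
P = √13135 (P = √((1963 - 11795) + 22967) = √(-9832 + 22967) = √13135 ≈ 114.61)
(28244 + P)/(9939 + 18942) = (28244 + √13135)/(9939 + 18942) = (28244 + √13135)/28881 = (28244 + √13135)*(1/28881) = 28244/28881 + √13135/28881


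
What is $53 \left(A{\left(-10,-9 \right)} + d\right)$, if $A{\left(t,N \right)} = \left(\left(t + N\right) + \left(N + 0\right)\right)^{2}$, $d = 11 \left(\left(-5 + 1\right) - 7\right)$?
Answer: $35139$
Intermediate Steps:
$d = -121$ ($d = 11 \left(-4 - 7\right) = 11 \left(-11\right) = -121$)
$A{\left(t,N \right)} = \left(t + 2 N\right)^{2}$ ($A{\left(t,N \right)} = \left(\left(N + t\right) + N\right)^{2} = \left(t + 2 N\right)^{2}$)
$53 \left(A{\left(-10,-9 \right)} + d\right) = 53 \left(\left(-10 + 2 \left(-9\right)\right)^{2} - 121\right) = 53 \left(\left(-10 - 18\right)^{2} - 121\right) = 53 \left(\left(-28\right)^{2} - 121\right) = 53 \left(784 - 121\right) = 53 \cdot 663 = 35139$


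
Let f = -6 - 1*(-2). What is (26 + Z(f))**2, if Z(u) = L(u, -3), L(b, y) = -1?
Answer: 625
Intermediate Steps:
f = -4 (f = -6 + 2 = -4)
Z(u) = -1
(26 + Z(f))**2 = (26 - 1)**2 = 25**2 = 625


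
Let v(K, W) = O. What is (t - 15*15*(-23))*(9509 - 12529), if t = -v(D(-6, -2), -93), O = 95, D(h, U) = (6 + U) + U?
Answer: -15341600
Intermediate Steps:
D(h, U) = 6 + 2*U
v(K, W) = 95
t = -95 (t = -1*95 = -95)
(t - 15*15*(-23))*(9509 - 12529) = (-95 - 15*15*(-23))*(9509 - 12529) = (-95 - 225*(-23))*(-3020) = (-95 + 5175)*(-3020) = 5080*(-3020) = -15341600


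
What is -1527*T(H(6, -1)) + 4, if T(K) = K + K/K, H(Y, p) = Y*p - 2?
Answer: 10693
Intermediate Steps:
H(Y, p) = -2 + Y*p
T(K) = 1 + K (T(K) = K + 1 = 1 + K)
-1527*T(H(6, -1)) + 4 = -1527*(1 + (-2 + 6*(-1))) + 4 = -1527*(1 + (-2 - 6)) + 4 = -1527*(1 - 8) + 4 = -1527*(-7) + 4 = 10689 + 4 = 10693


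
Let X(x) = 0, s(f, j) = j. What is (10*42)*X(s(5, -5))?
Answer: 0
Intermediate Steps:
(10*42)*X(s(5, -5)) = (10*42)*0 = 420*0 = 0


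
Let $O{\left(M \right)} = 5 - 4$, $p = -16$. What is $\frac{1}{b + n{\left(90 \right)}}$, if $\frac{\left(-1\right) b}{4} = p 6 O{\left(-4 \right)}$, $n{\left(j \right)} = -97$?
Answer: $\frac{1}{287} \approx 0.0034843$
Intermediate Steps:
$O{\left(M \right)} = 1$
$b = 384$ ($b = - 4 \left(-16\right) 6 \cdot 1 = - 4 \left(\left(-96\right) 1\right) = \left(-4\right) \left(-96\right) = 384$)
$\frac{1}{b + n{\left(90 \right)}} = \frac{1}{384 - 97} = \frac{1}{287}$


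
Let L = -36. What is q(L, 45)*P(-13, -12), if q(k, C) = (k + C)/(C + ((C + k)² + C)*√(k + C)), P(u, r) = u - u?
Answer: 0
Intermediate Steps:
P(u, r) = 0
q(k, C) = (C + k)/(C + √(C + k)*(C + (C + k)²)) (q(k, C) = (C + k)/(C + (C + (C + k)²)*√(C + k)) = (C + k)/(C + √(C + k)*(C + (C + k)²)))
q(L, 45)*P(-13, -12) = ((45 - 36)/(45 + (45 - 36)^(5/2) + 45*√(45 - 36)))*0 = (9/(45 + 9^(5/2) + 45*√9))*0 = (9/(45 + 243 + 45*3))*0 = (9/(45 + 243 + 135))*0 = (9/423)*0 = ((1/423)*9)*0 = (1/47)*0 = 0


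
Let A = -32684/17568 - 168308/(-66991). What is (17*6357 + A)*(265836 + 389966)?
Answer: 10426181626175809543/147112236 ≈ 7.0872e+10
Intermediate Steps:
A = 191825275/294224472 (A = -32684*1/17568 - 168308*(-1/66991) = -8171/4392 + 168308/66991 = 191825275/294224472 ≈ 0.65197)
(17*6357 + A)*(265836 + 389966) = (17*6357 + 191825275/294224472)*(265836 + 389966) = (108069 + 191825275/294224472)*655802 = (31796736289843/294224472)*655802 = 10426181626175809543/147112236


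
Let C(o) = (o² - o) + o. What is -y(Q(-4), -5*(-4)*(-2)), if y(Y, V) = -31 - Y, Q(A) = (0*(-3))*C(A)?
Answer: 31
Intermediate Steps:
C(o) = o²
Q(A) = 0 (Q(A) = (0*(-3))*A² = 0*A² = 0)
-y(Q(-4), -5*(-4)*(-2)) = -(-31 - 1*0) = -(-31 + 0) = -1*(-31) = 31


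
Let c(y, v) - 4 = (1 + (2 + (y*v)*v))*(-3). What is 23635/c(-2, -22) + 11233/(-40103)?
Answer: 915269938/116258597 ≈ 7.8727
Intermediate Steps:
c(y, v) = -5 - 3*y*v² (c(y, v) = 4 + (1 + (2 + (y*v)*v))*(-3) = 4 + (1 + (2 + (v*y)*v))*(-3) = 4 + (1 + (2 + y*v²))*(-3) = 4 + (3 + y*v²)*(-3) = 4 + (-9 - 3*y*v²) = -5 - 3*y*v²)
23635/c(-2, -22) + 11233/(-40103) = 23635/(-5 - 3*(-2)*(-22)²) + 11233/(-40103) = 23635/(-5 - 3*(-2)*484) + 11233*(-1/40103) = 23635/(-5 + 2904) - 11233/40103 = 23635/2899 - 11233/40103 = 915269938/116258597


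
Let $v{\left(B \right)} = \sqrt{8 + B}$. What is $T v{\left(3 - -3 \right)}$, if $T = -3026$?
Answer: $- 3026 \sqrt{14} \approx -11322.0$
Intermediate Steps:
$T v{\left(3 - -3 \right)} = - 3026 \sqrt{8 + \left(3 - -3\right)} = - 3026 \sqrt{8 + \left(3 + \left(-1 + 4\right)\right)} = - 3026 \sqrt{8 + \left(3 + 3\right)} = - 3026 \sqrt{8 + 6} = - 3026 \sqrt{14}$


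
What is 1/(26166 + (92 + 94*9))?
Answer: 1/27104 ≈ 3.6895e-5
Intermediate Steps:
1/(26166 + (92 + 94*9)) = 1/(26166 + (92 + 846)) = 1/(26166 + 938) = 1/27104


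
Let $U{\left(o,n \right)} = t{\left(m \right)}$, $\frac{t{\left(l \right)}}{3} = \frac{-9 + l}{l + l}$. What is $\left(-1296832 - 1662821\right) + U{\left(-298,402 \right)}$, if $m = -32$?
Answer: $- \frac{189417669}{64} \approx -2.9597 \cdot 10^{6}$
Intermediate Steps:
$t{\left(l \right)} = \frac{3 \left(-9 + l\right)}{2 l}$ ($t{\left(l \right)} = 3 \frac{-9 + l}{l + l} = 3 \frac{-9 + l}{2 l} = \frac{3 \left(-9 + l\right)}{2 l}$)
$U{\left(o,n \right)} = \frac{123}{64}$ ($U{\left(o,n \right)} = \frac{3 \left(-9 - 32\right)}{2 \left(-32\right)} = \frac{3}{2} \left(- \frac{1}{32}\right) \left(-41\right) = \frac{123}{64}$)
$\left(-1296832 - 1662821\right) + U{\left(-298,402 \right)} = \left(-1296832 - 1662821\right) + \frac{123}{64} = -2959653 + \frac{123}{64} = - \frac{189417669}{64}$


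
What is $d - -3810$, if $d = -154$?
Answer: $3656$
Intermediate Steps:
$d - -3810 = -154 - -3810 = -154 + 3810 = 3656$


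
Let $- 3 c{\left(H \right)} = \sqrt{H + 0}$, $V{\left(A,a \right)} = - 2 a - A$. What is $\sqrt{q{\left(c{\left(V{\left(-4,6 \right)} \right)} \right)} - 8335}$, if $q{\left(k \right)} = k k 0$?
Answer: $i \sqrt{8335} \approx 91.296 i$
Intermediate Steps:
$V{\left(A,a \right)} = - A - 2 a$
$c{\left(H \right)} = - \frac{\sqrt{H}}{3}$ ($c{\left(H \right)} = - \frac{\sqrt{H + 0}}{3} = - \frac{\sqrt{H}}{3}$)
$q{\left(k \right)} = 0$ ($q{\left(k \right)} = k^{2} \cdot 0 = 0$)
$\sqrt{q{\left(c{\left(V{\left(-4,6 \right)} \right)} \right)} - 8335} = \sqrt{0 - 8335} = \sqrt{-8335} = i \sqrt{8335}$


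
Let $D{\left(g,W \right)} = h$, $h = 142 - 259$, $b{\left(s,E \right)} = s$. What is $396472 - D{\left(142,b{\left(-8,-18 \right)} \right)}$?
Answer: $396589$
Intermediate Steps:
$h = -117$
$D{\left(g,W \right)} = -117$
$396472 - D{\left(142,b{\left(-8,-18 \right)} \right)} = 396472 - -117 = 396472 + 117 = 396589$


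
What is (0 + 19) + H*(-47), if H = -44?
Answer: 2087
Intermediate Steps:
(0 + 19) + H*(-47) = (0 + 19) - 44*(-47) = 19 + 2068 = 2087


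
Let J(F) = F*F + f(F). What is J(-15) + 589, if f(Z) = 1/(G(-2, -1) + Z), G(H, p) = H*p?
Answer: 10581/13 ≈ 813.92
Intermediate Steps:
f(Z) = 1/(2 + Z) (f(Z) = 1/(-2*(-1) + Z) = 1/(2 + Z))
J(F) = F² + 1/(2 + F) (J(F) = F*F + 1/(2 + F) = F² + 1/(2 + F))
J(-15) + 589 = (1 + (-15)²*(2 - 15))/(2 - 15) + 589 = (1 + 225*(-13))/(-13) + 589 = -(1 - 2925)/13 + 589 = -1/13*(-2924) + 589 = 2924/13 + 589 = 10581/13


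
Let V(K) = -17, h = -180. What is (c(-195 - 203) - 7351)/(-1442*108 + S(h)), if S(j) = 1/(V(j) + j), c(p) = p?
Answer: 1526553/30679993 ≈ 0.049757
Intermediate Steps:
S(j) = 1/(-17 + j)
(c(-195 - 203) - 7351)/(-1442*108 + S(h)) = ((-195 - 203) - 7351)/(-1442*108 + 1/(-17 - 180)) = (-398 - 7351)/(-155736 + 1/(-197)) = -7749/(-155736 - 1/197) = -7749/(-30679993/197) = -7749*(-197/30679993) = 1526553/30679993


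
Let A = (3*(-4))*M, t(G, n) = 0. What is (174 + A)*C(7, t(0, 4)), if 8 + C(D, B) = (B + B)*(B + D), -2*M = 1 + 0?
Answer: -1440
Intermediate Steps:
M = -½ (M = -(1 + 0)/2 = -½*1 = -½ ≈ -0.50000)
C(D, B) = -8 + 2*B*(B + D) (C(D, B) = -8 + (B + B)*(B + D) = -8 + (2*B)*(B + D) = -8 + 2*B*(B + D))
A = 6 (A = (3*(-4))*(-½) = -12*(-½) = 6)
(174 + A)*C(7, t(0, 4)) = (174 + 6)*(-8 + 2*0² + 2*0*7) = 180*(-8 + 2*0 + 0) = 180*(-8 + 0 + 0) = 180*(-8) = -1440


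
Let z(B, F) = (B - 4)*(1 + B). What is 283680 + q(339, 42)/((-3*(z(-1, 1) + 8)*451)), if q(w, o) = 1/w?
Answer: 1040917236479/3669336 ≈ 2.8368e+5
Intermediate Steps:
z(B, F) = (1 + B)*(-4 + B) (z(B, F) = (-4 + B)*(1 + B) = (1 + B)*(-4 + B))
283680 + q(339, 42)/((-3*(z(-1, 1) + 8)*451)) = 283680 + 1/(339*((-3*((-4 + (-1)**2 - 3*(-1)) + 8)*451))) = 283680 + 1/(339*((-3*((-4 + 1 + 3) + 8)*451))) = 283680 + 1/(339*((-3*(0 + 8)*451))) = 283680 + 1/(339*((-3*8*451))) = 283680 + 1/(339*((-24*451))) = 283680 + (1/339)/(-10824) = 283680 + (1/339)*(-1/10824) = 283680 - 1/3669336 = 1040917236479/3669336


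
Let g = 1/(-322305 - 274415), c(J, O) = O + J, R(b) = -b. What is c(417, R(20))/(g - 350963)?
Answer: -236897840/209426641361 ≈ -0.0011312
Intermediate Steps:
c(J, O) = J + O
g = -1/596720 (g = 1/(-596720) = -1/596720 ≈ -1.6758e-6)
c(417, R(20))/(g - 350963) = (417 - 1*20)/(-1/596720 - 350963) = (417 - 20)/(-209426641361/596720) = 397*(-596720/209426641361) = -236897840/209426641361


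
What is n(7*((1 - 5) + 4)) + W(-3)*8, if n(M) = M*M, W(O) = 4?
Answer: 32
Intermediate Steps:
n(M) = M²
n(7*((1 - 5) + 4)) + W(-3)*8 = (7*((1 - 5) + 4))² + 4*8 = (7*(-4 + 4))² + 32 = (7*0)² + 32 = 0² + 32 = 0 + 32 = 32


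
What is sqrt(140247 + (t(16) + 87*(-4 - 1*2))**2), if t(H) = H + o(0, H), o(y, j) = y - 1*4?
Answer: 3*sqrt(44483) ≈ 632.73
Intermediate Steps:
o(y, j) = -4 + y (o(y, j) = y - 4 = -4 + y)
t(H) = -4 + H (t(H) = H + (-4 + 0) = H - 4 = -4 + H)
sqrt(140247 + (t(16) + 87*(-4 - 1*2))**2) = sqrt(140247 + ((-4 + 16) + 87*(-4 - 1*2))**2) = sqrt(140247 + (12 + 87*(-4 - 2))**2) = sqrt(140247 + (12 + 87*(-6))**2) = sqrt(140247 + (12 - 522)**2) = sqrt(140247 + (-510)**2) = sqrt(140247 + 260100) = sqrt(400347) = 3*sqrt(44483)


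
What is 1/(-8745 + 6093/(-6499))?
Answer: -6499/56839848 ≈ -0.00011434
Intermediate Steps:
1/(-8745 + 6093/(-6499)) = 1/(-8745 + 6093*(-1/6499)) = 1/(-8745 - 6093/6499) = 1/(-56839848/6499) = -6499/56839848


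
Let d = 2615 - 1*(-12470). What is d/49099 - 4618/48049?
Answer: 498079983/2359157851 ≈ 0.21113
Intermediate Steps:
d = 15085 (d = 2615 + 12470 = 15085)
d/49099 - 4618/48049 = 15085/49099 - 4618/48049 = 498079983/2359157851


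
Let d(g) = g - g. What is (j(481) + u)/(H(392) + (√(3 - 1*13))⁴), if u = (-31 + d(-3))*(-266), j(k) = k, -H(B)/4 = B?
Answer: -8727/1468 ≈ -5.9448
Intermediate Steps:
H(B) = -4*B
d(g) = 0
u = 8246 (u = (-31 + 0)*(-266) = -31*(-266) = 8246)
(j(481) + u)/(H(392) + (√(3 - 1*13))⁴) = (481 + 8246)/(-4*392 + (√(3 - 1*13))⁴) = 8727/(-1568 + (√(3 - 13))⁴) = 8727/(-1568 + (√(-10))⁴) = 8727/(-1568 + (I*√10)⁴) = 8727/(-1568 + 100) = 8727/(-1468) = 8727*(-1/1468) = -8727/1468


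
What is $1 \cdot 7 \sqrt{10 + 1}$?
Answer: $7 \sqrt{11} \approx 23.216$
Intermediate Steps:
$1 \cdot 7 \sqrt{10 + 1} = 7 \sqrt{11}$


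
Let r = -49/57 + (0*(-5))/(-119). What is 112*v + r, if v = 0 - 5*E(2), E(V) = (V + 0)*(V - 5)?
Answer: 191471/57 ≈ 3359.1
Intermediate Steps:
E(V) = V*(-5 + V)
v = 30 (v = 0 - 10*(-5 + 2) = 0 - 10*(-3) = 0 - 5*(-6) = 0 + 30 = 30)
r = -49/57 (r = -49*1/57 + 0*(-1/119) = -49/57 + 0 = -49/57 ≈ -0.85965)
112*v + r = 112*30 - 49/57 = 3360 - 49/57 = 191471/57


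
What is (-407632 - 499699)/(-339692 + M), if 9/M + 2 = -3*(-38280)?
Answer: 104196077378/39009549887 ≈ 2.6710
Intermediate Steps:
M = 9/114838 (M = 9/(-2 - 3*(-38280)) = 9/(-2 + 114840) = 9/114838 ≈ 7.8371e-5)
(-407632 - 499699)/(-339692 + M) = (-407632 - 499699)/(-339692 + 9/114838) = -907331/(-39009549887/114838) = -907331*(-114838/39009549887) = 104196077378/39009549887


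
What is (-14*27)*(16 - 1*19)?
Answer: 1134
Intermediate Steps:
(-14*27)*(16 - 1*19) = -378*(16 - 19) = -378*(-3) = 1134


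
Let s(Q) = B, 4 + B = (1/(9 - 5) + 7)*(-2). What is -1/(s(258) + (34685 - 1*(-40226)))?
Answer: -2/149785 ≈ -1.3352e-5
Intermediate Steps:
B = -37/2 (B = -4 + (1/(9 - 5) + 7)*(-2) = -4 + (1/4 + 7)*(-2) = -4 + (29/4)*(-2) = -4 - 29/2 = -37/2 ≈ -18.500)
s(Q) = -37/2
-1/(s(258) + (34685 - 1*(-40226))) = -1/(-37/2 + (34685 - 1*(-40226))) = -1/(-37/2 + (34685 + 40226)) = -1/(-37/2 + 74911) = -1/149785/2 = -1*2/149785 = -2/149785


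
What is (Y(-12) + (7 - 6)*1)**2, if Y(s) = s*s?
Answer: 21025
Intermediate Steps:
Y(s) = s**2
(Y(-12) + (7 - 6)*1)**2 = ((-12)**2 + (7 - 6)*1)**2 = (144 + 1*1)**2 = (144 + 1)**2 = 145**2 = 21025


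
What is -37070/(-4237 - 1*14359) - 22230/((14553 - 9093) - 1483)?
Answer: -132980845/36978146 ≈ -3.5962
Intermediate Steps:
-37070/(-4237 - 1*14359) - 22230/((14553 - 9093) - 1483) = -37070/(-4237 - 14359) - 22230/(5460 - 1483) = -37070/(-18596) - 22230/3977 = -37070*(-1/18596) - 22230*1/3977 = 18535/9298 - 22230/3977 = -132980845/36978146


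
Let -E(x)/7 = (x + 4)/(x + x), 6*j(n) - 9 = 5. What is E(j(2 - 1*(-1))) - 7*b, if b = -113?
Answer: 1563/2 ≈ 781.50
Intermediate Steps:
j(n) = 7/3 (j(n) = 3/2 + (⅙)*5 = 3/2 + ⅚ = 7/3)
E(x) = -7*(4 + x)/(2*x) (E(x) = -7*(x + 4)/(x + x) = -7*(4 + x)/(2*x))
E(j(2 - 1*(-1))) - 7*b = (-7/2 - 14/7/3) - 7*(-113) = (-7/2 - 14*3/7) + 791 = (-7/2 - 6) + 791 = -19/2 + 791 = 1563/2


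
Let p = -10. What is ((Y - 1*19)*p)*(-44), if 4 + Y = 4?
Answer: -8360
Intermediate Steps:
Y = 0 (Y = -4 + 4 = 0)
((Y - 1*19)*p)*(-44) = ((0 - 1*19)*(-10))*(-44) = ((0 - 19)*(-10))*(-44) = -19*(-10)*(-44) = 190*(-44) = -8360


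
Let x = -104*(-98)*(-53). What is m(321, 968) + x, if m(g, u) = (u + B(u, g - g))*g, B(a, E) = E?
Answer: -229448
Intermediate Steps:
m(g, u) = g*u (m(g, u) = (u + (g - g))*g = (u + 0)*g = u*g = g*u)
x = -540176 (x = 10192*(-53) = -540176)
m(321, 968) + x = 321*968 - 540176 = 310728 - 540176 = -229448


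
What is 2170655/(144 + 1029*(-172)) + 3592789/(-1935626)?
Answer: -2418469716473/171151922172 ≈ -14.131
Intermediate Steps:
2170655/(144 + 1029*(-172)) + 3592789/(-1935626) = 2170655/(144 - 176988) + 3592789*(-1/1935626) = 2170655/(-176844) - 3592789/1935626 = 2170655*(-1/176844) - 3592789/1935626 = -2170655/176844 - 3592789/1935626 = -2418469716473/171151922172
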